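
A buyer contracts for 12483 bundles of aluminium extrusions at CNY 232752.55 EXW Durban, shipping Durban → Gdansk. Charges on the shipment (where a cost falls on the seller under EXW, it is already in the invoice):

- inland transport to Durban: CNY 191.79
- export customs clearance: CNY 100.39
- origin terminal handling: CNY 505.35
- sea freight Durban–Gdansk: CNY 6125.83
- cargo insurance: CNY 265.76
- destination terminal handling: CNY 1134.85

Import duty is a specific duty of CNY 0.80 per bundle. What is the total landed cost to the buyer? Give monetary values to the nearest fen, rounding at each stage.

Total landed cost: CNY 251062.92

EXW: the seller makes goods available at their premises; the buyer bears all onward costs.
CIF value = EXW price + inland to port + export clearance + origin terminal + freight + insurance = 232752.55 + 191.79 + 100.39 + 505.35 + 6125.83 + 265.76 = 239941.67
Import duty = 12483 × 0.80 = 9986.40
Buyer bears: inland to port 191.79 + export clearance 100.39 + origin terminal 505.35 + freight 6125.83 + insurance 265.76 + destination terminal 1134.85 + duty 9986.40 = 18310.37
Landed cost = invoice 232752.55 + 18310.37 = 251062.92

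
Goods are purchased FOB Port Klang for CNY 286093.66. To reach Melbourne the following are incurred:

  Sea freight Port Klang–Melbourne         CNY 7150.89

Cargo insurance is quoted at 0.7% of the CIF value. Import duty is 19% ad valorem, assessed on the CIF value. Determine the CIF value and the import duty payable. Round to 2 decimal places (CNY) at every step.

CIF value: CNY 295311.73; import duty: CNY 56109.23

Let C be the CIF value. C = FOB price + freight + 0.7% × C
C − 0.7% × C = 286093.66 + 7150.89
0.993 × C = 293244.55
C = 293244.55 / 0.993 = 295311.73
Insurance premium = 0.7% × 295311.73 = 2067.18
Import duty = 295311.73 × 19% = 56109.23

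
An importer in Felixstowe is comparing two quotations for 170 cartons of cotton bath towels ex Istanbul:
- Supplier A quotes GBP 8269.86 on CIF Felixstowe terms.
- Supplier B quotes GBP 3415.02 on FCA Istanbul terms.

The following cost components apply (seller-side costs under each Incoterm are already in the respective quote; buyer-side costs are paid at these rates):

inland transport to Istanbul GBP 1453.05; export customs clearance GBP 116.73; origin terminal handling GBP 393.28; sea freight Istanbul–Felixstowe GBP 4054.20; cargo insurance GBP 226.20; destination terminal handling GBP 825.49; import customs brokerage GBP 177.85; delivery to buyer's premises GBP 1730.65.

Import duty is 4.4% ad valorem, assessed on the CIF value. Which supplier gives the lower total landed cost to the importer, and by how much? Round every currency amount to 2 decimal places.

Supplier A (CIF):
The CIF price already equals the CIF value: 8269.86
Import duty = 8269.86 × 4.4% = 363.87
Buyer bears (A): 825.49 + 177.85 + 1730.65 = 2733.99
Landed cost (A) = invoice 8269.86 + 2733.99 + duty 363.87 = 11367.72
Supplier B (FCA):
CIF value = FCA price + origin terminal + freight + insurance = 3415.02 + 393.28 + 4054.20 + 226.20 = 8088.70
Import duty = 8088.70 × 4.4% = 355.90
Buyer bears (B): 393.28 + 4054.20 + 226.20 + 825.49 + 177.85 + 1730.65 = 7407.67
Landed cost (B) = invoice 3415.02 + 7407.67 + duty 355.90 = 11178.59
Difference = |11367.72 − 11178.59| = 189.13

Supplier B is cheaper by GBP 189.13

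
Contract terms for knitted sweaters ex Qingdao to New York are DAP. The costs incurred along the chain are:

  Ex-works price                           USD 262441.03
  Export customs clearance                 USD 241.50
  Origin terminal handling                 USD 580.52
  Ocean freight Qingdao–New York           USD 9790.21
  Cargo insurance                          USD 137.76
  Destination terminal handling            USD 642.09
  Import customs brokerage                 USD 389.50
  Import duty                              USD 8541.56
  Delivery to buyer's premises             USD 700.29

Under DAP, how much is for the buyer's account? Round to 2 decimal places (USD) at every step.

DAP: the seller bears all costs to the named destination except import duty and clearance.
Seller's account: goods 262441.03 + export clearance 241.50 + origin terminal 580.52 + freight 9790.21 + insurance 137.76 + destination terminal 642.09 + delivery 700.29 = 274533.40
Buyer's account: brokerage 389.50 + duty 8541.56 = 8931.06

Buyer's account: USD 8931.06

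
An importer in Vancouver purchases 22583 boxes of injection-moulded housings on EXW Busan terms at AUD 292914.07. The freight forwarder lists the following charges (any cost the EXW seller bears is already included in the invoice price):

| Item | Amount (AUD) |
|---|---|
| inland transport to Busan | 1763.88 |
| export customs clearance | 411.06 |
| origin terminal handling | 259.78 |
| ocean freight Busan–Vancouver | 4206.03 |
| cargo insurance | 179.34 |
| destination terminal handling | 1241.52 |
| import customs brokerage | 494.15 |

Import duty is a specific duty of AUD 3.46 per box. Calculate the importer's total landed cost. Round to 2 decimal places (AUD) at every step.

EXW: the seller makes goods available at their premises; the buyer bears all onward costs.
CIF value = EXW price + inland to port + export clearance + origin terminal + freight + insurance = 292914.07 + 1763.88 + 411.06 + 259.78 + 4206.03 + 179.34 = 299734.16
Import duty = 22583 × 3.46 = 78137.18
Buyer bears: inland to port 1763.88 + export clearance 411.06 + origin terminal 259.78 + freight 4206.03 + insurance 179.34 + destination terminal 1241.52 + brokerage 494.15 + duty 78137.18 = 86692.94
Landed cost = invoice 292914.07 + 86692.94 = 379607.01

Total landed cost: AUD 379607.01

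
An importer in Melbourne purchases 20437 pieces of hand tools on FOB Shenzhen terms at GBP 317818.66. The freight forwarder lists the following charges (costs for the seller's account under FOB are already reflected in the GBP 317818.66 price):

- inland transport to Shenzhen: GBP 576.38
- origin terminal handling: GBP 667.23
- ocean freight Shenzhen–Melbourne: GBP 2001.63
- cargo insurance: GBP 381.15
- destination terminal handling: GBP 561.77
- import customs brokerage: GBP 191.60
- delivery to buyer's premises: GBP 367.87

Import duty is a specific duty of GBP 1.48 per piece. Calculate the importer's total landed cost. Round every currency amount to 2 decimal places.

Total landed cost: GBP 351569.44

FOB: the seller bears costs until goods are on board at the origin port; the buyer bears freight, insurance and all costs thereafter.
Already in the invoice (seller's account under FOB): inland to port, origin terminal — exclude.
CIF value = FOB price + freight + insurance = 317818.66 + 2001.63 + 381.15 = 320201.44
Import duty = 20437 × 1.48 = 30246.76
Buyer bears: freight 2001.63 + insurance 381.15 + destination terminal 561.77 + brokerage 191.60 + delivery 367.87 + duty 30246.76 = 33750.78
Landed cost = invoice 317818.66 + 33750.78 = 351569.44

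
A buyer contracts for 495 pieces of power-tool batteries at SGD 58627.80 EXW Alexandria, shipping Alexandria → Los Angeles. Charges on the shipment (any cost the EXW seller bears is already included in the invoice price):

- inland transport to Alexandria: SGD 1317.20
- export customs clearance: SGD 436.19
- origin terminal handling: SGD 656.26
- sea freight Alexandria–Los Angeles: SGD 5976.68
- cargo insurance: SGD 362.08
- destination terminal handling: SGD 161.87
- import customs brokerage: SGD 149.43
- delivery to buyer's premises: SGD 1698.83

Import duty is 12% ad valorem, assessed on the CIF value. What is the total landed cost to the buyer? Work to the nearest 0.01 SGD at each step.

Total landed cost: SGD 77471.49

EXW: the seller makes goods available at their premises; the buyer bears all onward costs.
CIF value = EXW price + inland to port + export clearance + origin terminal + freight + insurance = 58627.80 + 1317.20 + 436.19 + 656.26 + 5976.68 + 362.08 = 67376.21
Import duty = 67376.21 × 12% = 8085.15
Buyer bears: inland to port 1317.20 + export clearance 436.19 + origin terminal 656.26 + freight 5976.68 + insurance 362.08 + destination terminal 161.87 + brokerage 149.43 + delivery 1698.83 + duty 8085.15 = 18843.69
Landed cost = invoice 58627.80 + 18843.69 = 77471.49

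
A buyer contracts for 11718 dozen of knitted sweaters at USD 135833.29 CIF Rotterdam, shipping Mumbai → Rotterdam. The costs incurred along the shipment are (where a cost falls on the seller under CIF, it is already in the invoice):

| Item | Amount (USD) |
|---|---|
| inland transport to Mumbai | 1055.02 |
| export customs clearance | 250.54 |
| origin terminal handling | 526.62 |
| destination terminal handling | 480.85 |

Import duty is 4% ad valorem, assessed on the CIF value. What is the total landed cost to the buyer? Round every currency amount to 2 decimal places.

CIF: the seller pays costs through ocean freight and marine insurance to the destination port.
Already in the invoice (seller's account under CIF): inland to port, export clearance, origin terminal — exclude.
The CIF price already equals the CIF value: 135833.29
Import duty = 135833.29 × 4% = 5433.33
Buyer bears: destination terminal 480.85 + duty 5433.33 = 5914.18
Landed cost = invoice 135833.29 + 5914.18 = 141747.47

Total landed cost: USD 141747.47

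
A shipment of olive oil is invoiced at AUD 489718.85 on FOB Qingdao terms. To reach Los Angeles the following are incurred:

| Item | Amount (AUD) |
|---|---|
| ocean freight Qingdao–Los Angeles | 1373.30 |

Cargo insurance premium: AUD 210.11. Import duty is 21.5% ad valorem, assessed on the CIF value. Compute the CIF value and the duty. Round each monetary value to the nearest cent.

CIF = FOB price + freight + insurance
CIF = 489718.85 + 1373.30 + 210.11 = 491302.26
Import duty = 491302.26 × 21.5% = 105629.99

CIF value: AUD 491302.26; import duty: AUD 105629.99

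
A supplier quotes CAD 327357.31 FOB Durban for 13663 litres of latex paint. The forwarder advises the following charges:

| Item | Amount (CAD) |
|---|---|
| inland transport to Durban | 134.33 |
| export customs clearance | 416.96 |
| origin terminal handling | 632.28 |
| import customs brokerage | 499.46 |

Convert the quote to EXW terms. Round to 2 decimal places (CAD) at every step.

EXW price: CAD 326173.74

Not relevant to the conversion: brokerage — on the buyer under both terms; not part of either seller's price.
From FOB to EXW, the seller no longer bears: inland to port, export clearance, origin terminal.
EXW price = 327357.31 − 134.33 − 416.96 − 632.28 = 326173.74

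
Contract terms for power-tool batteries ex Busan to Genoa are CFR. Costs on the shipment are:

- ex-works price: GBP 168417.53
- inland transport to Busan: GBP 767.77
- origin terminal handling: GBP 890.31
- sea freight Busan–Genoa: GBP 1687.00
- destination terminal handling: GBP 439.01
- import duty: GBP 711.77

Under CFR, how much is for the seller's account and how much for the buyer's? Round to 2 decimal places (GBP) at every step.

Seller: GBP 171762.61; buyer: GBP 1150.78

CFR: the seller pays costs through ocean freight to the destination port, but not insurance.
Seller's account: goods 168417.53 + inland to port 767.77 + origin terminal 890.31 + freight 1687.00 = 171762.61
Buyer's account: destination terminal 439.01 + duty 711.77 = 1150.78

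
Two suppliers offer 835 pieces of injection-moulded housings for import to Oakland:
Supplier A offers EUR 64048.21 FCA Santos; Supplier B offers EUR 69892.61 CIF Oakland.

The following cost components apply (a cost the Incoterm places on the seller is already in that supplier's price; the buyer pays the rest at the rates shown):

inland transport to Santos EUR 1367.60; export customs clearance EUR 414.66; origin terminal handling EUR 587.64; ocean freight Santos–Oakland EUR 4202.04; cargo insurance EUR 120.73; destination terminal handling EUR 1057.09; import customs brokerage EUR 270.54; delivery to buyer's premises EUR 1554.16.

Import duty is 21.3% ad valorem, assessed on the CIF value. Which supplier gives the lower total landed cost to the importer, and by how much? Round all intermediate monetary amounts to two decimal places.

Supplier A is cheaper by EUR 1132.93

Supplier A (FCA):
CIF value = FCA price + origin terminal + freight + insurance = 64048.21 + 587.64 + 4202.04 + 120.73 = 68958.62
Import duty = 68958.62 × 21.3% = 14688.19
Buyer bears (A): 587.64 + 4202.04 + 120.73 + 1057.09 + 270.54 + 1554.16 = 7792.20
Landed cost (A) = invoice 64048.21 + 7792.20 + duty 14688.19 = 86528.60
Supplier B (CIF):
The CIF price already equals the CIF value: 69892.61
Import duty = 69892.61 × 21.3% = 14887.13
Buyer bears (B): 1057.09 + 270.54 + 1554.16 = 2881.79
Landed cost (B) = invoice 69892.61 + 2881.79 + duty 14887.13 = 87661.53
Difference = |86528.60 − 87661.53| = 1132.93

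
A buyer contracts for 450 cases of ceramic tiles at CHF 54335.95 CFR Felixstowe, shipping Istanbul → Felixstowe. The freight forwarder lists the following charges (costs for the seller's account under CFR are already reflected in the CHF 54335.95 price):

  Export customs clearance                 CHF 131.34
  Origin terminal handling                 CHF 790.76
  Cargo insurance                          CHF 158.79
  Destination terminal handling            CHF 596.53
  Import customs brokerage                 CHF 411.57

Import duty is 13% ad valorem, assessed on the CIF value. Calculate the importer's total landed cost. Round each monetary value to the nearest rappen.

CFR: the seller pays costs through ocean freight to the destination port, but not insurance.
Already in the invoice (seller's account under CFR): export clearance, origin terminal — exclude.
CIF value = CFR price + insurance = 54335.95 + 158.79 = 54494.74
Import duty = 54494.74 × 13% = 7084.32
Buyer bears: insurance 158.79 + destination terminal 596.53 + brokerage 411.57 + duty 7084.32 = 8251.21
Landed cost = invoice 54335.95 + 8251.21 = 62587.16

Total landed cost: CHF 62587.16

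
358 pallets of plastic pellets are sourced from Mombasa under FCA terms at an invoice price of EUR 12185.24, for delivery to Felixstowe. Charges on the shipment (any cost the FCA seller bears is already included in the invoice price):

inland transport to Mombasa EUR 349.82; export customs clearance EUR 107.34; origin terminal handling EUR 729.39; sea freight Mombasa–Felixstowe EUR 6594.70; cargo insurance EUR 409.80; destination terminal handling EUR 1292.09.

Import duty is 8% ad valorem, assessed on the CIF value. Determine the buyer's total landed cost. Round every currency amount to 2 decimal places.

FCA: the seller delivers export-cleared goods to the carrier; the buyer bears costs from that point.
Already in the invoice (seller's account under FCA): inland to port, export clearance — exclude.
CIF value = FCA price + origin terminal + freight + insurance = 12185.24 + 729.39 + 6594.70 + 409.80 = 19919.13
Import duty = 19919.13 × 8% = 1593.53
Buyer bears: origin terminal 729.39 + freight 6594.70 + insurance 409.80 + destination terminal 1292.09 + duty 1593.53 = 10619.51
Landed cost = invoice 12185.24 + 10619.51 = 22804.75

Total landed cost: EUR 22804.75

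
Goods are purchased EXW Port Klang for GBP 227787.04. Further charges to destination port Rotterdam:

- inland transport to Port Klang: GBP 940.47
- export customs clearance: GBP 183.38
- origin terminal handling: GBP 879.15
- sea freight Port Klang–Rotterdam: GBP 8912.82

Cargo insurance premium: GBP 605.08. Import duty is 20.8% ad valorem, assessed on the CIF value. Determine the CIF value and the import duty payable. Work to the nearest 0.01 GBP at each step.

CIF = EXW price + pre-shipment costs + freight + insurance
CIF = 227787.04 + 940.47 + 183.38 + 879.15 + 8912.82 + 605.08 = 239307.94
Import duty = 239307.94 × 20.8% = 49776.05

CIF value: GBP 239307.94; import duty: GBP 49776.05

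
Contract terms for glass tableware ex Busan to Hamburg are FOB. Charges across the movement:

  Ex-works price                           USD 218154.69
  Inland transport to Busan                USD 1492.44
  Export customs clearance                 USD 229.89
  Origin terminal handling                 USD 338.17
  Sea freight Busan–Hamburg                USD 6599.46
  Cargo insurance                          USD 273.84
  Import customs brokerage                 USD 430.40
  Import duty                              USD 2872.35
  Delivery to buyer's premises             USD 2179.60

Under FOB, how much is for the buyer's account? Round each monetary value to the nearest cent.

FOB: the seller bears costs until goods are on board at the origin port; the buyer bears freight, insurance and all costs thereafter.
Seller's account: goods 218154.69 + inland to port 1492.44 + export clearance 229.89 + origin terminal 338.17 = 220215.19
Buyer's account: freight 6599.46 + insurance 273.84 + brokerage 430.40 + duty 2872.35 + delivery 2179.60 = 12355.65

Buyer's account: USD 12355.65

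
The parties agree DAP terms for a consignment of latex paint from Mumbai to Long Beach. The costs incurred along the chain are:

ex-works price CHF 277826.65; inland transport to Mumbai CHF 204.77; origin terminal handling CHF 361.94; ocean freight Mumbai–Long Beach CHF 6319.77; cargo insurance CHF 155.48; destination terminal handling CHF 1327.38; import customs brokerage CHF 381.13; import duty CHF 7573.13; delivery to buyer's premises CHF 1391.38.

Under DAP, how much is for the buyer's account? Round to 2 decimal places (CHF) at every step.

DAP: the seller bears all costs to the named destination except import duty and clearance.
Seller's account: goods 277826.65 + inland to port 204.77 + origin terminal 361.94 + freight 6319.77 + insurance 155.48 + destination terminal 1327.38 + delivery 1391.38 = 287587.37
Buyer's account: brokerage 381.13 + duty 7573.13 = 7954.26

Buyer's account: CHF 7954.26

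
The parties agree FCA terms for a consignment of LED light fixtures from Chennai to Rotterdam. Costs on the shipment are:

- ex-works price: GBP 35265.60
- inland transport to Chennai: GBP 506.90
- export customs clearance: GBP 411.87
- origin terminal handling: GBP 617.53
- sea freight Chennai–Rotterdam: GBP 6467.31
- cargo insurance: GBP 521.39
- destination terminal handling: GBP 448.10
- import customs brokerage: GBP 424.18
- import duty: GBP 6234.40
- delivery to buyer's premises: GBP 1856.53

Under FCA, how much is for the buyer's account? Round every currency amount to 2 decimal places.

FCA: the seller delivers export-cleared goods to the carrier; the buyer bears costs from that point.
Seller's account: goods 35265.60 + inland to port 506.90 + export clearance 411.87 = 36184.37
Buyer's account: origin terminal 617.53 + freight 6467.31 + insurance 521.39 + destination terminal 448.10 + brokerage 424.18 + duty 6234.40 + delivery 1856.53 = 16569.44

Buyer's account: GBP 16569.44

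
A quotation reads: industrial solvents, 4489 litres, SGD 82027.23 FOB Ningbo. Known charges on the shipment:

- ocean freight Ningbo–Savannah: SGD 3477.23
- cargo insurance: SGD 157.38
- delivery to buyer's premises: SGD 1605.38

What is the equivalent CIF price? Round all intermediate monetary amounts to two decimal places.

CIF price: SGD 85661.84

Not relevant to the conversion: delivery — on the buyer under both terms; not part of either seller's price.
From FOB to CIF, the seller additionally bears: freight, insurance.
CIF price = 82027.23 + 3477.23 + 157.38 = 85661.84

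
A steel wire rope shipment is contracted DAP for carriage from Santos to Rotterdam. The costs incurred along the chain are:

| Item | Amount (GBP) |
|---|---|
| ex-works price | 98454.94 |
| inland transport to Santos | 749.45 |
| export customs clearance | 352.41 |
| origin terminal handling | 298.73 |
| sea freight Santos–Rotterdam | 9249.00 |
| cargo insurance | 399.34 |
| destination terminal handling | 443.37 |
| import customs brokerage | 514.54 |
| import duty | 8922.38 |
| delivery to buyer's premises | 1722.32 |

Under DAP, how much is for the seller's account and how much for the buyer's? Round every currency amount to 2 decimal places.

Seller: GBP 111669.56; buyer: GBP 9436.92

DAP: the seller bears all costs to the named destination except import duty and clearance.
Seller's account: goods 98454.94 + inland to port 749.45 + export clearance 352.41 + origin terminal 298.73 + freight 9249.00 + insurance 399.34 + destination terminal 443.37 + delivery 1722.32 = 111669.56
Buyer's account: brokerage 514.54 + duty 8922.38 = 9436.92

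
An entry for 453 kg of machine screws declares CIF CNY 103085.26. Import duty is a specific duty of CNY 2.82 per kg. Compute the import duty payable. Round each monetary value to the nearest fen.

Import duty = 453 × 2.82 = 1277.46

Import duty: CNY 1277.46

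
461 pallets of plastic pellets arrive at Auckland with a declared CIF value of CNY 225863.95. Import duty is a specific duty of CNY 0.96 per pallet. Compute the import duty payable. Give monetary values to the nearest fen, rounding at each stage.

Import duty: CNY 442.56

Import duty = 461 × 0.96 = 442.56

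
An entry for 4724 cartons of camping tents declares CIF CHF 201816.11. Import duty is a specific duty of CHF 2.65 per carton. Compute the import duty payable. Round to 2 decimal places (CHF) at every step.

Import duty = 4724 × 2.65 = 12518.60

Import duty: CHF 12518.60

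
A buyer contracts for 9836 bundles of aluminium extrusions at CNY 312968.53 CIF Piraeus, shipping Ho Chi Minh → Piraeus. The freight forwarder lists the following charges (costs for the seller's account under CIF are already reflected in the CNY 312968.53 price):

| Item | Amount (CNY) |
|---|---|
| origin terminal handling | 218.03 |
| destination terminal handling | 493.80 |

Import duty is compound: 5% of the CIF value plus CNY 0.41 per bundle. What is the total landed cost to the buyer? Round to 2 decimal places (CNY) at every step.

CIF: the seller pays costs through ocean freight and marine insurance to the destination port.
Already in the invoice (seller's account under CIF): origin terminal — exclude.
The CIF price already equals the CIF value: 312968.53
Ad valorem component: 312968.53 × 5% = 15648.43
Specific component: 9836 × 0.41 = 4032.76
Import duty = 15648.43 + 4032.76 = 19681.19
Buyer bears: destination terminal 493.80 + duty 19681.19 = 20174.99
Landed cost = invoice 312968.53 + 20174.99 = 333143.52

Total landed cost: CNY 333143.52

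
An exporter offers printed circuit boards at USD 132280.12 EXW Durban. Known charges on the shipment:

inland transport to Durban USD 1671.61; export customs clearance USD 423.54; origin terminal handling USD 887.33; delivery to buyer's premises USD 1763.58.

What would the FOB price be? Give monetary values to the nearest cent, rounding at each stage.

Not relevant to the conversion: delivery — on the buyer under both terms; not part of either seller's price.
From EXW to FOB, the seller additionally bears: inland to port, export clearance, origin terminal.
FOB price = 132280.12 + 1671.61 + 423.54 + 887.33 = 135262.60

FOB price: USD 135262.60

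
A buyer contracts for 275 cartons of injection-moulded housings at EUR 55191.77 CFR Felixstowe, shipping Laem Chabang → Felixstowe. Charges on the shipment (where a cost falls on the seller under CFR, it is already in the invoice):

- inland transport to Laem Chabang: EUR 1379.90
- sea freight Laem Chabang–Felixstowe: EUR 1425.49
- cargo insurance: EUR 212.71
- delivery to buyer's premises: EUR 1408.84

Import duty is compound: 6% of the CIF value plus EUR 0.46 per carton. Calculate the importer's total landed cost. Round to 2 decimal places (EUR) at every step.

CFR: the seller pays costs through ocean freight to the destination port, but not insurance.
Already in the invoice (seller's account under CFR): inland to port, freight — exclude.
CIF value = CFR price + insurance = 55191.77 + 212.71 = 55404.48
Ad valorem component: 55404.48 × 6% = 3324.27
Specific component: 275 × 0.46 = 126.50
Import duty = 3324.27 + 126.50 = 3450.77
Buyer bears: insurance 212.71 + delivery 1408.84 + duty 3450.77 = 5072.32
Landed cost = invoice 55191.77 + 5072.32 = 60264.09

Total landed cost: EUR 60264.09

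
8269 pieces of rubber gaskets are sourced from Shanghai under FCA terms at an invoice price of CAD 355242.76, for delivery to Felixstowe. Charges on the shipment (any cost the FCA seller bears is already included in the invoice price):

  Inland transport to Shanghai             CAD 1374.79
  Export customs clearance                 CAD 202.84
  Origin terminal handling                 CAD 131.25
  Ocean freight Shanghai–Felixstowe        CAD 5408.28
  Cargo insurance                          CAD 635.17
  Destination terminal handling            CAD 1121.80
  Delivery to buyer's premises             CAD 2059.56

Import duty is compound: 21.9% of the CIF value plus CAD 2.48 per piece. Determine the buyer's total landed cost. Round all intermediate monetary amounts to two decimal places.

Total landed cost: CAD 464256.36

FCA: the seller delivers export-cleared goods to the carrier; the buyer bears costs from that point.
Already in the invoice (seller's account under FCA): inland to port, export clearance — exclude.
CIF value = FCA price + origin terminal + freight + insurance = 355242.76 + 131.25 + 5408.28 + 635.17 = 361417.46
Ad valorem component: 361417.46 × 21.9% = 79150.42
Specific component: 8269 × 2.48 = 20507.12
Import duty = 79150.42 + 20507.12 = 99657.54
Buyer bears: origin terminal 131.25 + freight 5408.28 + insurance 635.17 + destination terminal 1121.80 + delivery 2059.56 + duty 99657.54 = 109013.60
Landed cost = invoice 355242.76 + 109013.60 = 464256.36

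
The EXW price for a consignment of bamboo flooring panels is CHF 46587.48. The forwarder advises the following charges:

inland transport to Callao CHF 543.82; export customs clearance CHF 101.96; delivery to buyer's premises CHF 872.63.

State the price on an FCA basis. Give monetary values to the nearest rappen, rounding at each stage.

FCA price: CHF 47233.26

Not relevant to the conversion: delivery — on the buyer under both terms; not part of either seller's price.
From EXW to FCA, the seller additionally bears: inland to port, export clearance.
FCA price = 46587.48 + 543.82 + 101.96 = 47233.26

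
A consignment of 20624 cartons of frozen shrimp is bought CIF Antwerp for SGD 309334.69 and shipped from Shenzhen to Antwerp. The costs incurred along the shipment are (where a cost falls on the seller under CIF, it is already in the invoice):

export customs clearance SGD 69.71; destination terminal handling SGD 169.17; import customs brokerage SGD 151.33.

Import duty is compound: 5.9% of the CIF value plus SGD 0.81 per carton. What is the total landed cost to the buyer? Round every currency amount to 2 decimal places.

CIF: the seller pays costs through ocean freight and marine insurance to the destination port.
Already in the invoice (seller's account under CIF): export clearance — exclude.
The CIF price already equals the CIF value: 309334.69
Ad valorem component: 309334.69 × 5.9% = 18250.75
Specific component: 20624 × 0.81 = 16705.44
Import duty = 18250.75 + 16705.44 = 34956.19
Buyer bears: destination terminal 169.17 + brokerage 151.33 + duty 34956.19 = 35276.69
Landed cost = invoice 309334.69 + 35276.69 = 344611.38

Total landed cost: SGD 344611.38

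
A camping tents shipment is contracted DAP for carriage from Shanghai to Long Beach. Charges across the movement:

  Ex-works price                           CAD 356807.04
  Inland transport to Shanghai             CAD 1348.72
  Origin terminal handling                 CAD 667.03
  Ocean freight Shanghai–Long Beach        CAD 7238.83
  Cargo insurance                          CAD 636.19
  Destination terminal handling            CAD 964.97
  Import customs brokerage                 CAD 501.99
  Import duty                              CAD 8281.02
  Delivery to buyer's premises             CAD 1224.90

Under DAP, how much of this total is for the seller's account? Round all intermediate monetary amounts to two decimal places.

Seller's account: CAD 368887.68

DAP: the seller bears all costs to the named destination except import duty and clearance.
Seller's account: goods 356807.04 + inland to port 1348.72 + origin terminal 667.03 + freight 7238.83 + insurance 636.19 + destination terminal 964.97 + delivery 1224.90 = 368887.68
Buyer's account: brokerage 501.99 + duty 8281.02 = 8783.01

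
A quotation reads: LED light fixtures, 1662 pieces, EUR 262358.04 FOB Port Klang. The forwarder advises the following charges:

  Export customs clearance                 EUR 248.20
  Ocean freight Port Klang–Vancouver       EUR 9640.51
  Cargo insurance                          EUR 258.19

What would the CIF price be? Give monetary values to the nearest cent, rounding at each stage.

CIF price: EUR 272256.74

Not relevant to the conversion: export clearance — on the seller under both FOB and CIF; already in the FOB price and stays in the CIF price.
From FOB to CIF, the seller additionally bears: freight, insurance.
CIF price = 262358.04 + 9640.51 + 258.19 = 272256.74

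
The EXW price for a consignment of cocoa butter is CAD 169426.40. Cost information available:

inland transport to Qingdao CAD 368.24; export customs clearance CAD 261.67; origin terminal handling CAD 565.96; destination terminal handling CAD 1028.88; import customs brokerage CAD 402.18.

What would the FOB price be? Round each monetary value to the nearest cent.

FOB price: CAD 170622.27

Not relevant to the conversion: brokerage, destination terminal — on the buyer under both terms; not part of either seller's price.
From EXW to FOB, the seller additionally bears: inland to port, export clearance, origin terminal.
FOB price = 169426.40 + 368.24 + 261.67 + 565.96 = 170622.27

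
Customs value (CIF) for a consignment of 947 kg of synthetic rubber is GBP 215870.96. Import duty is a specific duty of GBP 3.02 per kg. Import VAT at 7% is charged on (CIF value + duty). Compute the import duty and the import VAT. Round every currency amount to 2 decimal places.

Import duty = 947 × 3.02 = 2859.94
VAT base = CIF + duty = 215870.96 + 2859.94 = 218730.90
Import VAT = 218730.90 × 7% = 15311.16

Import duty: GBP 2859.94; import VAT: GBP 15311.16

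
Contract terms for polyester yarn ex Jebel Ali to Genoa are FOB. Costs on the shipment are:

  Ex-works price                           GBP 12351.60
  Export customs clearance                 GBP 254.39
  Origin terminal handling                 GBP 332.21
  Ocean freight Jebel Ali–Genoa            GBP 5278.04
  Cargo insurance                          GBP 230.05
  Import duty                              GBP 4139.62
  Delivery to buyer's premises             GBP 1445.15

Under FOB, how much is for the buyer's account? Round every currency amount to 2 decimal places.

Buyer's account: GBP 11092.86

FOB: the seller bears costs until goods are on board at the origin port; the buyer bears freight, insurance and all costs thereafter.
Seller's account: goods 12351.60 + export clearance 254.39 + origin terminal 332.21 = 12938.20
Buyer's account: freight 5278.04 + insurance 230.05 + duty 4139.62 + delivery 1445.15 = 11092.86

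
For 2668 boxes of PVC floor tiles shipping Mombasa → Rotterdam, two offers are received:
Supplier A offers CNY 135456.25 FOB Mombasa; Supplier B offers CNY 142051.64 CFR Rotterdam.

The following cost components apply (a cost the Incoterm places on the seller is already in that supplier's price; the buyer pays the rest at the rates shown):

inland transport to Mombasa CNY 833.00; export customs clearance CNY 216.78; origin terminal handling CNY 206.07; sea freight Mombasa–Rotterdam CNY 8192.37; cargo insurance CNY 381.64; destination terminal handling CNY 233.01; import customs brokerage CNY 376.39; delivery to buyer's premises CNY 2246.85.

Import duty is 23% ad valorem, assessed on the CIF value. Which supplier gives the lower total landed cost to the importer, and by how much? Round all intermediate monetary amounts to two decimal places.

Supplier A (FOB):
CIF value = FOB price + freight + insurance = 135456.25 + 8192.37 + 381.64 = 144030.26
Import duty = 144030.26 × 23% = 33126.96
Buyer bears (A): 8192.37 + 381.64 + 233.01 + 376.39 + 2246.85 = 11430.26
Landed cost (A) = invoice 135456.25 + 11430.26 + duty 33126.96 = 180013.47
Supplier B (CFR):
CIF value = CFR price + insurance = 142051.64 + 381.64 = 142433.28
Import duty = 142433.28 × 23% = 32759.65
Buyer bears (B): 381.64 + 233.01 + 376.39 + 2246.85 = 3237.89
Landed cost (B) = invoice 142051.64 + 3237.89 + duty 32759.65 = 178049.18
Difference = |180013.47 − 178049.18| = 1964.29

Supplier B is cheaper by CNY 1964.29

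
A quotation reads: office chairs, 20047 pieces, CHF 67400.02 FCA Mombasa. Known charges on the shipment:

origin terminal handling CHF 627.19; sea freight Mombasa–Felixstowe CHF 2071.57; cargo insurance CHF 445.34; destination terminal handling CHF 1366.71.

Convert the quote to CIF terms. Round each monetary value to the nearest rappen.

Not relevant to the conversion: destination terminal — on the buyer under both terms; not part of either seller's price.
From FCA to CIF, the seller additionally bears: origin terminal, freight, insurance.
CIF price = 67400.02 + 627.19 + 2071.57 + 445.34 = 70544.12

CIF price: CHF 70544.12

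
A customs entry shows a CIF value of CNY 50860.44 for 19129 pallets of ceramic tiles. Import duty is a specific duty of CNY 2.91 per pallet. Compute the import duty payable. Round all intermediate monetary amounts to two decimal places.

Import duty: CNY 55665.39

Import duty = 19129 × 2.91 = 55665.39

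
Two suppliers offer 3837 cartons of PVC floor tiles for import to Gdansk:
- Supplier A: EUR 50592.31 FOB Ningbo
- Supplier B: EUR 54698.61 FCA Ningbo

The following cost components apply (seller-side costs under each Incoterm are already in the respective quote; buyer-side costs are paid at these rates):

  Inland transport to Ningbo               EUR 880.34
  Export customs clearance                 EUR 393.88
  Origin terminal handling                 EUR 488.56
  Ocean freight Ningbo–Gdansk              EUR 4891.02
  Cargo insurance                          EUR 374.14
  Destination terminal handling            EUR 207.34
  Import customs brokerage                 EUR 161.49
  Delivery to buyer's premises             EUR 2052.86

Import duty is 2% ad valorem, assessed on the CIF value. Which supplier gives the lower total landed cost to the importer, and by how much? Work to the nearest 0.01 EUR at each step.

Supplier A is cheaper by EUR 4686.76

Supplier A (FOB):
CIF value = FOB price + freight + insurance = 50592.31 + 4891.02 + 374.14 = 55857.47
Import duty = 55857.47 × 2% = 1117.15
Buyer bears (A): 4891.02 + 374.14 + 207.34 + 161.49 + 2052.86 = 7686.85
Landed cost (A) = invoice 50592.31 + 7686.85 + duty 1117.15 = 59396.31
Supplier B (FCA):
CIF value = FCA price + origin terminal + freight + insurance = 54698.61 + 488.56 + 4891.02 + 374.14 = 60452.33
Import duty = 60452.33 × 2% = 1209.05
Buyer bears (B): 488.56 + 4891.02 + 374.14 + 207.34 + 161.49 + 2052.86 = 8175.41
Landed cost (B) = invoice 54698.61 + 8175.41 + duty 1209.05 = 64083.07
Difference = |59396.31 − 64083.07| = 4686.76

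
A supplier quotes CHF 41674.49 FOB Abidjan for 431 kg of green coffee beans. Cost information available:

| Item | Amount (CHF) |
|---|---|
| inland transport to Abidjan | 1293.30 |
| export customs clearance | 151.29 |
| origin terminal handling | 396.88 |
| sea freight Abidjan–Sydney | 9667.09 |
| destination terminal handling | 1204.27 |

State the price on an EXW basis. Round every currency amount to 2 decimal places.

Not relevant to the conversion: freight, destination terminal — on the buyer under both terms; not part of either seller's price.
From FOB to EXW, the seller no longer bears: inland to port, export clearance, origin terminal.
EXW price = 41674.49 − 1293.30 − 151.29 − 396.88 = 39833.02

EXW price: CHF 39833.02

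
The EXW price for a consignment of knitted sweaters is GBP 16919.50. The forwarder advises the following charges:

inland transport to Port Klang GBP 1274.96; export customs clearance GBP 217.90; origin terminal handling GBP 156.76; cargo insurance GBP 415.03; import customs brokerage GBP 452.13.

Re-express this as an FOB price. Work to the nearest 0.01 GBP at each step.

Not relevant to the conversion: insurance, brokerage — on the buyer under both terms; not part of either seller's price.
From EXW to FOB, the seller additionally bears: inland to port, export clearance, origin terminal.
FOB price = 16919.50 + 1274.96 + 217.90 + 156.76 = 18569.12

FOB price: GBP 18569.12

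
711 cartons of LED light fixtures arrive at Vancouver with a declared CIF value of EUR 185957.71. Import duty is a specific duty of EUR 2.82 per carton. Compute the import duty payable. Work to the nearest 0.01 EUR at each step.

Import duty = 711 × 2.82 = 2005.02

Import duty: EUR 2005.02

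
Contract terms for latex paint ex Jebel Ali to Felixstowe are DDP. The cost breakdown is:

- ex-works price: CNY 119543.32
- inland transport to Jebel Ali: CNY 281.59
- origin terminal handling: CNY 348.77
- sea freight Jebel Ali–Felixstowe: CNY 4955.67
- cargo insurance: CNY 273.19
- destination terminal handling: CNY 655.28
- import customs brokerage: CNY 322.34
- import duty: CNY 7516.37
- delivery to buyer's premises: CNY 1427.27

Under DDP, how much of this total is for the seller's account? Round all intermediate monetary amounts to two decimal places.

Seller's account: CNY 135323.80

DDP: the seller bears all costs including import duty.
Seller's account: goods 119543.32 + inland to port 281.59 + origin terminal 348.77 + freight 4955.67 + insurance 273.19 + destination terminal 655.28 + brokerage 322.34 + duty 7516.37 + delivery 1427.27 = 135323.80
Buyer's account: 0.00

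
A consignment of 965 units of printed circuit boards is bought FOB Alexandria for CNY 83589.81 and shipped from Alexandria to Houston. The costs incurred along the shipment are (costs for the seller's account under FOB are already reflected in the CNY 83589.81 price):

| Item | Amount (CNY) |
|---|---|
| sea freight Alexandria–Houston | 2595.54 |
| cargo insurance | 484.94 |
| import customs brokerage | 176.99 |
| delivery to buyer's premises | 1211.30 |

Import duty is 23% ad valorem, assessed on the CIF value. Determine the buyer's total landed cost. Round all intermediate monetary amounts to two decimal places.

Total landed cost: CNY 107992.75

FOB: the seller bears costs until goods are on board at the origin port; the buyer bears freight, insurance and all costs thereafter.
CIF value = FOB price + freight + insurance = 83589.81 + 2595.54 + 484.94 = 86670.29
Import duty = 86670.29 × 23% = 19934.17
Buyer bears: freight 2595.54 + insurance 484.94 + brokerage 176.99 + delivery 1211.30 + duty 19934.17 = 24402.94
Landed cost = invoice 83589.81 + 24402.94 = 107992.75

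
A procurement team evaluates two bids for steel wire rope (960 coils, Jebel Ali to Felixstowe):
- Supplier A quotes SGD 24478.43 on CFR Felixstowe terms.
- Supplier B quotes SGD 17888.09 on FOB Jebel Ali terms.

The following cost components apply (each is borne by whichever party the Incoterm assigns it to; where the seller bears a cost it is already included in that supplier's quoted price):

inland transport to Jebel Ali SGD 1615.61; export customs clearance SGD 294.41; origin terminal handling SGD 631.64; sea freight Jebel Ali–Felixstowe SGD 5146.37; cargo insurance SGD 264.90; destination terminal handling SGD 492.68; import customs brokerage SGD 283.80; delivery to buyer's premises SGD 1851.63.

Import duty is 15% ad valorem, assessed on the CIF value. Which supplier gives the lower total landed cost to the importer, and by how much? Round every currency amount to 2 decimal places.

Supplier A (CFR):
CIF value = CFR price + insurance = 24478.43 + 264.90 = 24743.33
Import duty = 24743.33 × 15% = 3711.50
Buyer bears (A): 264.90 + 492.68 + 283.80 + 1851.63 = 2893.01
Landed cost (A) = invoice 24478.43 + 2893.01 + duty 3711.50 = 31082.94
Supplier B (FOB):
CIF value = FOB price + freight + insurance = 17888.09 + 5146.37 + 264.90 = 23299.36
Import duty = 23299.36 × 15% = 3494.90
Buyer bears (B): 5146.37 + 264.90 + 492.68 + 283.80 + 1851.63 = 8039.38
Landed cost (B) = invoice 17888.09 + 8039.38 + duty 3494.90 = 29422.37
Difference = |31082.94 − 29422.37| = 1660.57

Supplier B is cheaper by SGD 1660.57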